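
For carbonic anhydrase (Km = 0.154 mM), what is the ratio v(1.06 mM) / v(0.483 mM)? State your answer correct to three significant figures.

1.15

The fractional saturations are [S]/(Km+[S]) = 0.483/0.6370 = 0.7582 and 1.06/1.214 = 0.8731.
v₂/v₁ is just their ratio: 0.8731/0.7582 = 1.15.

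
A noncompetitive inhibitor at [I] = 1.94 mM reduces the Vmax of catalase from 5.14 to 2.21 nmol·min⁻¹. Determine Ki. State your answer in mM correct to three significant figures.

Noncompetitive: Vmax,app = Vmax/α with α = 1 + [I]/Ki.
α = Vmax/Vmax,app = 5.14/2.21 = 2.326.
Since α = 1 + [I]/Ki, [I]/Ki = 2.326 − 1 = 1.326 and Ki = 1.94/1.326 = 1.46 mM.

1.46 mM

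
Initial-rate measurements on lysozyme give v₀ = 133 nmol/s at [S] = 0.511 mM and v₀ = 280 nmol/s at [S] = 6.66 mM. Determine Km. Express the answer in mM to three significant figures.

0.674 mM

In reciprocal form, 1/v = (Km/Vmax)·(1/[S]) + 1/Vmax. The two points give (1/[S], 1/v) = (1.957, 0.007519) and (0.1502, 0.003571).
Slope = (0.007519 − 0.003571)/(1.957 − 0.1502) = 0.002185; intercept = 0.007519 − 0.002185×1.957 = 0.003243.
Vmax = 1/intercept = 308 nmol/s; Km = slope × Vmax = 0.002185 × 308 = 0.674 mM.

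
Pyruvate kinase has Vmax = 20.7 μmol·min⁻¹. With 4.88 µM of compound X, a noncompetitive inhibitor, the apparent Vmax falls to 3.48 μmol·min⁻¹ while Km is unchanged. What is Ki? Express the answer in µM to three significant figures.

Noncompetitive: Vmax,app = Vmax/α with α = 1 + [I]/Ki.
α = Vmax/Vmax,app = 20.7/3.48 = 5.948.
Ki = [I]/(α − 1) = 4.88/4.948 = 0.986 µM.

0.986 µM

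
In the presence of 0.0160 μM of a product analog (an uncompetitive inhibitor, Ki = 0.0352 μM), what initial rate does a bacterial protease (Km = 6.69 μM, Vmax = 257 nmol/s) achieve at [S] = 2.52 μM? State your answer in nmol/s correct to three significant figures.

62.5 nmol/s

With α = 1 + [I]/Ki = 1 + 0.0160/0.0352 = 1.455, the uncompetitive rate law is v = (Vmax/α)·[S] / (Km/α + [S]).
v = (257/1.455)×2.52 / (6.69/1.455 + 2.52) = 445.3/7.119 = 62.5 nmol/s.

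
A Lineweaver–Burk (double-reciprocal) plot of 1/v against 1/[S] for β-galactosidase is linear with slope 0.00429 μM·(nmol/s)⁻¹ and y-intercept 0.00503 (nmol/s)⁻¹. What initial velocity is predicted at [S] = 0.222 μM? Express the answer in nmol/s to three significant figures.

The y-intercept is 1/Vmax, so Vmax = 1/0.00503 = 199 nmol/s.
The slope is Km/Vmax, so Km = 0.00429 × 199 = 0.853 μM.
Then v = 199 × 0.222/(0.853 + 0.222) = 41.1 nmol/s.

41.1 nmol/s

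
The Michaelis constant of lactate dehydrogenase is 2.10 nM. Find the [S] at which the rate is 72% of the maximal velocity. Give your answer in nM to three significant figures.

5.40 nM

v/Vmax = [S]/(Km+[S]) = 0.72, so [S] = Km·0.72/(1 − 0.72) = 2.10 × 2.571.
[S] = 5.40 nM.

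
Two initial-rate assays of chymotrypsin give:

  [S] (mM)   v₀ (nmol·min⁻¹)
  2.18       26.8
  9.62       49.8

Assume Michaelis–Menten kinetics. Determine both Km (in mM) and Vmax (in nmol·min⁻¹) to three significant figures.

From v = Vmax[S]/(Km+[S]), each point gives Vmax = v(Km+[S])/[S].
Equating: 26.8(Km+2.18)/2.18 = 49.8(Km+9.62)/9.62.
12.29·Km + 26.8 = 5.177·Km + 49.8, so (12.29 − 5.177)·Km = 49.8 − 26.8.
Km = 23.00/7.117 = 3.23 mM; then Vmax = 26.8(3.23+2.18)/2.18 = 66.5 nmol·min⁻¹.

Km = 3.23 mM; Vmax = 66.5 nmol·min⁻¹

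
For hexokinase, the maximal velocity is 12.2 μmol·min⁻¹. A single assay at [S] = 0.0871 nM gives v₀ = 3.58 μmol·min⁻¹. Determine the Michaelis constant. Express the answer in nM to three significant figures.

0.210 nM

v/Vmax = 3.58/12.2 = 0.2934 = [S]/(Km+[S]).
So Km + [S] = [S]/0.2934 = 0.2968 nM, giving Km = 0.2968 − 0.0871 = 0.210 nM.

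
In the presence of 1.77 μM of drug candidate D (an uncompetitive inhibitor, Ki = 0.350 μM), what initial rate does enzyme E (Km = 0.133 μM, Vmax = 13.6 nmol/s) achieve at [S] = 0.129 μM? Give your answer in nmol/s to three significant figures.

1.92 nmol/s

α = 1 + [I]/Ki = 1 + 1.77/0.350 = 6.057.
For an uncompetitive inhibitor, both parameters are divided by α, giving Vmax/α and Km/α: Km,app = 0.0220 μM, Vmax,app = 2.25 nmol/s.
v = Vmax,app·[S]/(Km,app + [S]) = 2.25 × 0.129/(0.0220 + 0.129) = 1.92 nmol/s.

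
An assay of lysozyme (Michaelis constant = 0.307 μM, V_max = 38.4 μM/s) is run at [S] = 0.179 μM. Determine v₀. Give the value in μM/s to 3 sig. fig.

14.1 μM/s

[S]/(Km+[S]) = 0.179/0.4860 = 0.3683, the fractional saturation.
v = 0.3683 × Vmax = 0.3683 × 38.4 = 14.1 μM/s.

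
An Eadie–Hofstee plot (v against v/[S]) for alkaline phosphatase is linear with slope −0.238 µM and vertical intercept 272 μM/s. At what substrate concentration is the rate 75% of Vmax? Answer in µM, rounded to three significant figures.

0.714 µM

The Eadie–Hofstee slope gives Km = 0.238 µM (slope = −Km).
v/Vmax = [S]/(Km+[S]) = 0.75 ⇒ [S] = Km·0.75/(1−0.75) = 0.238 × 3.000 = 0.714 µM.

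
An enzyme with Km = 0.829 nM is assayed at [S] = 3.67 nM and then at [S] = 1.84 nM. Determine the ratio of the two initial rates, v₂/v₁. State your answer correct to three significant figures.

0.845

The fractional saturations are [S]/(Km+[S]) = 3.67/4.499 = 0.8157 and 1.84/2.669 = 0.6894.
v₂/v₁ is just their ratio: 0.6894/0.8157 = 0.845.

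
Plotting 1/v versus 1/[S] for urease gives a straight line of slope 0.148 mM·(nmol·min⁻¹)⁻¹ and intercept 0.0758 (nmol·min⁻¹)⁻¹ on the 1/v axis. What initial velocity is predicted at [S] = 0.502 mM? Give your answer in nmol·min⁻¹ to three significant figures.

2.70 nmol·min⁻¹

The y-intercept is 1/Vmax, so Vmax = 1/0.0758 = 13.2 nmol·min⁻¹.
The slope is Km/Vmax, so Km = 0.148 × 13.2 = 1.95 mM.
Then v = 13.2 × 0.502/(1.95 + 0.502) = 2.70 nmol·min⁻¹.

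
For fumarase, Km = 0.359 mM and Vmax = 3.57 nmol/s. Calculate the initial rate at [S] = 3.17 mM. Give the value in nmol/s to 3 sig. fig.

[S]/(Km+[S]) = 3.17/3.529 = 0.8983, the fractional saturation.
v = 0.8983 × Vmax = 0.8983 × 3.57 = 3.21 nmol/s.

3.21 nmol/s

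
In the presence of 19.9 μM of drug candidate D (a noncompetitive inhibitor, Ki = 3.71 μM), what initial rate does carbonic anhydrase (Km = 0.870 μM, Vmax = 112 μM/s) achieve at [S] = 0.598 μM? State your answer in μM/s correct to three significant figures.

7.17 μM/s

α = 1 + [I]/Ki = 1 + 19.9/3.71 = 6.364.
For a noncompetitive inhibitor, Vmax is reduced to Vmax/α while Km is unchanged: Km,app = 0.870 μM, Vmax,app = 17.6 μM/s.
v = Vmax,app·[S]/(Km,app + [S]) = 17.6 × 0.598/(0.870 + 0.598) = 7.17 μM/s.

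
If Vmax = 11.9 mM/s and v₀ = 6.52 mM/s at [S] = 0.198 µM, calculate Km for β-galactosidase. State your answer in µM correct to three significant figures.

From v = Vmax[S]/(Km+[S]), Km = [S](Vmax − v)/v.
Km = 0.198 × (11.9 − 6.52) / 6.52 = 1.065/6.52 = 0.163 µM.

0.163 µM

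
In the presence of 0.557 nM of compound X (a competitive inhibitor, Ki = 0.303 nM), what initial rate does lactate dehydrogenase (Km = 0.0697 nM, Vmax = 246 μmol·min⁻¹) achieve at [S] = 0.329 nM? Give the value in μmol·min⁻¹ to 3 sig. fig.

154 μmol·min⁻¹

α = 1 + [I]/Ki = 1 + 0.557/0.303 = 2.838.
For a competitive inhibitor, Vmax is unchanged and the apparent Km becomes α·Km: Km,app = 0.198 nM, Vmax,app = 246 μmol·min⁻¹.
v = Vmax,app·[S]/(Km,app + [S]) = 246 × 0.329/(0.198 + 0.329) = 154 μmol·min⁻¹.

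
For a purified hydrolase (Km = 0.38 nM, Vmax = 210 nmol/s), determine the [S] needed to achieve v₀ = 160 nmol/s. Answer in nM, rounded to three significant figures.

1.22 nM

The required fractional saturation is v/Vmax = 160/210 = 0.7619.
Then [S]/(Km+[S]) = 0.7619 ⇒ [S] = 0.38 × 0.7619/(1 − 0.7619) = 1.22 nM.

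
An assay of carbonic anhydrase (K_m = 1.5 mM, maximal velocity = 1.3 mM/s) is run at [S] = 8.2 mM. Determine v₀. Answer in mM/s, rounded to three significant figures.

v = Vmax·[S]/(Km + [S]) = 1.3 × 8.2 / (1.5 + 8.2)
  = 10.66 / 9.700 = 1.10 mM/s.

1.10 mM/s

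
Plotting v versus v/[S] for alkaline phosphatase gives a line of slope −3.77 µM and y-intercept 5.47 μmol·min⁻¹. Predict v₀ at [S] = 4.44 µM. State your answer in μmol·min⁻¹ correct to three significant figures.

In the Eadie–Hofstee form v = Vmax − Km·(v/[S]), the slope is −Km and the intercept is Vmax, so Km = 3.77 µM and Vmax = 5.47 μmol·min⁻¹.
v = 5.47 × 4.44/(3.77 + 4.44) = 2.96 μmol·min⁻¹.

2.96 μmol·min⁻¹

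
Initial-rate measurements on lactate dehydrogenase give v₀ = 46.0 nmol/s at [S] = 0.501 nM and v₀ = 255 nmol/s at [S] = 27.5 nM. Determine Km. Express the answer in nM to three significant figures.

In reciprocal form, 1/v = (Km/Vmax)·(1/[S]) + 1/Vmax. The two points give (1/[S], 1/v) = (1.996, 0.02174) and (0.03636, 0.003922).
Slope = (0.02174 − 0.003922)/(1.996 − 0.03636) = 0.009092; intercept = 0.02174 − 0.009092×1.996 = 0.003591.
Vmax = 1/intercept = 278 nmol/s; Km = slope × Vmax = 0.009092 × 278 = 2.53 nM.

2.53 nM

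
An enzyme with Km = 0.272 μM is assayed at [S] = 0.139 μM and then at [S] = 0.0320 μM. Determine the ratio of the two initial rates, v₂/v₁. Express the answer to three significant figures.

Since Vmax cancels, v₂/v₁ = [S]₂(Km+[S]₁) / [S]₁(Km+[S]₂).
= 0.0320×(0.272+0.139) / (0.139×(0.272+0.0320)) = 0.01315/0.04226 = 0.311.

0.311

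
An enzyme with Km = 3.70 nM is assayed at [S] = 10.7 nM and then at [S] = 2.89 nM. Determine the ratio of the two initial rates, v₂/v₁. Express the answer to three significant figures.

Since Vmax cancels, v₂/v₁ = [S]₂(Km+[S]₁) / [S]₁(Km+[S]₂).
= 2.89×(3.70+10.7) / (10.7×(3.70+2.89)) = 41.62/70.51 = 0.590.

0.590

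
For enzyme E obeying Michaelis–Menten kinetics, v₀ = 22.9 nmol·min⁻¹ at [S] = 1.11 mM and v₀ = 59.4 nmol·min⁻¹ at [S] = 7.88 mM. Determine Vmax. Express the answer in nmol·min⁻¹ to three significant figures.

80.4 nmol·min⁻¹

From v = Vmax[S]/(Km+[S]), each point gives Vmax = v(Km+[S])/[S].
Equating: 22.9(Km+1.11)/1.11 = 59.4(Km+7.88)/7.88.
20.63·Km + 22.9 = 7.538·Km + 59.4, so (20.63 − 7.538)·Km = 59.4 − 22.9.
Km = 36.50/13.09 = 2.79 mM; then Vmax = 22.9(2.79+1.11)/1.11 = 80.4 nmol·min⁻¹.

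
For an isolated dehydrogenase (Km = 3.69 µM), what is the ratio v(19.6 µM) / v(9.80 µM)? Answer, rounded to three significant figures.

1.16

Since Vmax cancels, v₂/v₁ = [S]₂(Km+[S]₁) / [S]₁(Km+[S]₂).
= 19.6×(3.69+9.80) / (9.80×(3.69+19.6)) = 264.4/228.2 = 1.16.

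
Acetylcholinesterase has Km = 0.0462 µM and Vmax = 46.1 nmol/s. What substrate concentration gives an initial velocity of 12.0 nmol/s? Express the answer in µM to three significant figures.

The required fractional saturation is v/Vmax = 12.0/46.1 = 0.2603.
Then [S]/(Km+[S]) = 0.2603 ⇒ [S] = 0.0462 × 0.2603/(1 − 0.2603) = 0.0163 µM.

0.0163 µM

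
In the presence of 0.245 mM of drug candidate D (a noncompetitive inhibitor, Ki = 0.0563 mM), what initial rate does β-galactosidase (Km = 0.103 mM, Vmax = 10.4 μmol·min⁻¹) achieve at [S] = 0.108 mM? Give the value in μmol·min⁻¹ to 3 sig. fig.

α = 1 + [I]/Ki = 1 + 0.245/0.0563 = 5.352.
For a noncompetitive inhibitor, Vmax is reduced to Vmax/α while Km is unchanged: Km,app = 0.103 mM, Vmax,app = 1.94 μmol·min⁻¹.
v = Vmax,app·[S]/(Km,app + [S]) = 1.94 × 0.108/(0.103 + 0.108) = 0.995 μmol·min⁻¹.

0.995 μmol·min⁻¹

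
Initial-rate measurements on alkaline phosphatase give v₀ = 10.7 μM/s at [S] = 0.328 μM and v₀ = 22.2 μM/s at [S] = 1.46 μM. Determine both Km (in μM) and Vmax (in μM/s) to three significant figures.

In reciprocal form, 1/v = (Km/Vmax)·(1/[S]) + 1/Vmax. The two points give (1/[S], 1/v) = (3.049, 0.09346) and (0.6849, 0.04505).
Slope = (0.09346 − 0.04505)/(3.049 − 0.6849) = 0.02048; intercept = 0.09346 − 0.02048×3.049 = 0.03102.
Vmax = 1/intercept = 32.2 μM/s; Km = slope × Vmax = 0.02048 × 32.2 = 0.660 μM.

Km = 0.660 μM; Vmax = 32.2 μM/s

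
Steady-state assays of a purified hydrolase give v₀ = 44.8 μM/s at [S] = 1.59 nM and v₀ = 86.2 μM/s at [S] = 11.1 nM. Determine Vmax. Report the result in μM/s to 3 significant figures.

In reciprocal form, 1/v = (Km/Vmax)·(1/[S]) + 1/Vmax. The two points give (1/[S], 1/v) = (0.6289, 0.02232) and (0.09009, 0.01160).
Slope = (0.02232 − 0.01160)/(0.6289 − 0.09009) = 0.01990; intercept = 0.02232 − 0.01990×0.6289 = 0.009809.
Vmax = 1/intercept = 102 μM/s; Km = slope × Vmax = 0.01990 × 102 = 2.03 nM.

102 μM/s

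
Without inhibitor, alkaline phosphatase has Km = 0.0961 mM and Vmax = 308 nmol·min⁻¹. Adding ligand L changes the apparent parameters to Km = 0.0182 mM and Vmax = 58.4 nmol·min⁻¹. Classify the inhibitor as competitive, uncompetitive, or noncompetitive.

uncompetitive

Both Km and Vmax decrease by the same factor (~5.27-fold) — characteristic of uncompetitive inhibition.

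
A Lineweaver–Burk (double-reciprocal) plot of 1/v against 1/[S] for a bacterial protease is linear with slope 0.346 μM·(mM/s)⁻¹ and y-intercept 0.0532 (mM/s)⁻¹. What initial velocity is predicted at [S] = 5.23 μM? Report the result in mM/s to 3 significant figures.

The y-intercept is 1/Vmax, so Vmax = 1/0.0532 = 18.8 mM/s.
The slope is Km/Vmax, so Km = 0.346 × 18.8 = 6.50 μM.
Then v = 18.8 × 5.23/(6.50 + 5.23) = 8.38 mM/s.

8.38 mM/s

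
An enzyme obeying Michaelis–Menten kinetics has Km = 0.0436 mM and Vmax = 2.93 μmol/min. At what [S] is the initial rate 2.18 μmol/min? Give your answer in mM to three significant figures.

0.127 mM

The required fractional saturation is v/Vmax = 2.18/2.93 = 0.7440.
Then [S]/(Km+[S]) = 0.7440 ⇒ [S] = 0.0436 × 0.7440/(1 − 0.7440) = 0.127 mM.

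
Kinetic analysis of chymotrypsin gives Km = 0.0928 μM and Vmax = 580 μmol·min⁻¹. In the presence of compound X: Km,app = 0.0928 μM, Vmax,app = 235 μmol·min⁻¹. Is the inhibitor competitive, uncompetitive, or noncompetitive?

Vmax decreases (580 → 235 μmol·min⁻¹) while Km is unchanged — pure noncompetitive inhibition.

noncompetitive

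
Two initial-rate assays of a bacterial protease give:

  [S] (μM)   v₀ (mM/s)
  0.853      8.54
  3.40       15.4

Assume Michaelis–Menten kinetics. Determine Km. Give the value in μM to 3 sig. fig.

1.25 μM

From v = Vmax[S]/(Km+[S]), each point gives Vmax = v(Km+[S])/[S].
Equating: 8.54(Km+0.853)/0.853 = 15.4(Km+3.40)/3.40.
10.01·Km + 8.54 = 4.529·Km + 15.4, so (10.01 − 4.529)·Km = 15.4 − 8.54.
Km = 6.860/5.482 = 1.25 μM; then Vmax = 8.54(1.25+0.853)/0.853 = 21.1 mM/s.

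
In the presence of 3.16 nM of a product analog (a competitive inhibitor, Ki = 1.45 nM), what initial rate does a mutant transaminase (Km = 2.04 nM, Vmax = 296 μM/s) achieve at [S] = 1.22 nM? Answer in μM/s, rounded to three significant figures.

α = 1 + [I]/Ki = 1 + 3.16/1.45 = 3.179.
For a competitive inhibitor, Vmax is unchanged and the apparent Km becomes α·Km: Km,app = 6.49 nM, Vmax,app = 296 μM/s.
v = Vmax,app·[S]/(Km,app + [S]) = 296 × 1.22/(6.49 + 1.22) = 46.9 μM/s.

46.9 μM/s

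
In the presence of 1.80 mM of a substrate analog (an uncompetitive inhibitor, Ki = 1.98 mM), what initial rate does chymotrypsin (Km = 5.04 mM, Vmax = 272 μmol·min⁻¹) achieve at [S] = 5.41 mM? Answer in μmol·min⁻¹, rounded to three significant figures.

α = 1 + [I]/Ki = 1 + 1.80/1.98 = 1.909.
For an uncompetitive inhibitor, both parameters are divided by α, giving Vmax/α and Km/α: Km,app = 2.64 mM, Vmax,app = 142 μmol·min⁻¹.
v = Vmax,app·[S]/(Km,app + [S]) = 142 × 5.41/(2.64 + 5.41) = 95.8 μmol·min⁻¹.

95.8 μmol·min⁻¹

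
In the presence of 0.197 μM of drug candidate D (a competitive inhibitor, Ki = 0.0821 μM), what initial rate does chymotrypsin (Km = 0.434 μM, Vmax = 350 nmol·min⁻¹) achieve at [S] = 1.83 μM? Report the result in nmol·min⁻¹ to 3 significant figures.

α = 1 + [I]/Ki = 1 + 0.197/0.0821 = 3.400.
For a competitive inhibitor, Vmax is unchanged and the apparent Km becomes α·Km: Km,app = 1.48 μM, Vmax,app = 350 nmol·min⁻¹.
v = Vmax,app·[S]/(Km,app + [S]) = 350 × 1.83/(1.48 + 1.83) = 194 nmol·min⁻¹.

194 nmol·min⁻¹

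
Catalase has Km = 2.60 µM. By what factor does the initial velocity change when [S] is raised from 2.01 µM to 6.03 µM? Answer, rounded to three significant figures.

The fractional saturations are [S]/(Km+[S]) = 2.01/4.610 = 0.4360 and 6.03/8.630 = 0.6987.
v₂/v₁ is just their ratio: 0.6987/0.4360 = 1.60.

1.60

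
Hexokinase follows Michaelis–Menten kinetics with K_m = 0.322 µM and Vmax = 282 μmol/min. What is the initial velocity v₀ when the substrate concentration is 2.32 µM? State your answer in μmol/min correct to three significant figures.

[S]/(Km+[S]) = 2.32/2.642 = 0.8781, the fractional saturation.
v = 0.8781 × Vmax = 0.8781 × 282 = 248 μmol/min.

248 μmol/min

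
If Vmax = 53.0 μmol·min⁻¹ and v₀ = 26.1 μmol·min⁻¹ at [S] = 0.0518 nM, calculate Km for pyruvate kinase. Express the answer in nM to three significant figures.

v/Vmax = 26.1/53.0 = 0.4925 = [S]/(Km+[S]).
So Km + [S] = [S]/0.4925 = 0.1052 nM, giving Km = 0.1052 − 0.0518 = 0.0534 nM.

0.0534 nM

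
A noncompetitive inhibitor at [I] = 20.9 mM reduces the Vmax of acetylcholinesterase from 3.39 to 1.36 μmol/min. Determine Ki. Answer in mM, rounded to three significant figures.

Noncompetitive: Vmax,app = Vmax/α with α = 1 + [I]/Ki.
α = Vmax/Vmax,app = 3.39/1.36 = 2.493.
Since α = 1 + [I]/Ki, [I]/Ki = 2.493 − 1 = 1.493 and Ki = 20.9/1.493 = 14.0 mM.

14.0 mM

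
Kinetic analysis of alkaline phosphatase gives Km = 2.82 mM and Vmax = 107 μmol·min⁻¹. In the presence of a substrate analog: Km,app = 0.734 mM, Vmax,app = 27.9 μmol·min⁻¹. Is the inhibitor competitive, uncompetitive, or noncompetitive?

uncompetitive

Both Km and Vmax decrease by the same factor (~3.84-fold) — characteristic of uncompetitive inhibition.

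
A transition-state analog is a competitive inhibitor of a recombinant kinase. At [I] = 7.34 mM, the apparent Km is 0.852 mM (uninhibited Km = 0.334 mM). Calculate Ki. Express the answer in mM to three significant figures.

Competitive: Km,app = α·Km with α = 1 + [I]/Ki.
α = Km,app/Km = 0.852/0.334 = 2.551.
Ki = [I]/(α − 1) = 7.34/1.551 = 4.73 mM.

4.73 mM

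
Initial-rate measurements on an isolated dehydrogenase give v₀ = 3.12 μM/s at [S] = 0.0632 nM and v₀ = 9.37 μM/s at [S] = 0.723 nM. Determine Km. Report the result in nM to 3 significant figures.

From v = Vmax[S]/(Km+[S]), each point gives Vmax = v(Km+[S])/[S].
Equating: 3.12(Km+0.0632)/0.0632 = 9.37(Km+0.723)/0.723.
49.37·Km + 3.12 = 12.96·Km + 9.37, so (49.37 − 12.96)·Km = 9.37 − 3.12.
Km = 6.250/36.41 = 0.172 nM; then Vmax = 3.12(0.172+0.0632)/0.0632 = 11.6 μM/s.

0.172 nM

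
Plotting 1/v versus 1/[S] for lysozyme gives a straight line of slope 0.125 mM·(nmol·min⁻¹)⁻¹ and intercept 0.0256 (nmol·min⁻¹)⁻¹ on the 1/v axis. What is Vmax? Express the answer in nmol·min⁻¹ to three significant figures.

The y-intercept of a Lineweaver–Burk plot equals 1/Vmax, so Vmax = 1/0.0256 = 39.1 nmol·min⁻¹.

39.1 nmol·min⁻¹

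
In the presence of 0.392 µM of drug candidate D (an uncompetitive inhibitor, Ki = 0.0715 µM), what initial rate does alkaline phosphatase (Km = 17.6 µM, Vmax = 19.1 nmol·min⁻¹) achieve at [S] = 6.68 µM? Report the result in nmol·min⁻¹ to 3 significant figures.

With α = 1 + [I]/Ki = 1 + 0.392/0.0715 = 6.483, the uncompetitive rate law is v = (Vmax/α)·[S] / (Km/α + [S]).
v = (19.1/6.483)×6.68 / (17.6/6.483 + 6.68) = 19.68/9.395 = 2.09 nmol·min⁻¹.

2.09 nmol·min⁻¹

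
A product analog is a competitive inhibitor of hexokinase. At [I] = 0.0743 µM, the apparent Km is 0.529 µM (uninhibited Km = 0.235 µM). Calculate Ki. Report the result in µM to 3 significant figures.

0.0594 µM

Competitive: Km,app = α·Km with α = 1 + [I]/Ki.
α = Km,app/Km = 0.529/0.235 = 2.251.
Ki = [I]/(α − 1) = 0.0743/1.251 = 0.0594 µM.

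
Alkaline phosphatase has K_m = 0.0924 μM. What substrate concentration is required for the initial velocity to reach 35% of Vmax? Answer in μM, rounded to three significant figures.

v/Vmax = [S]/(Km+[S]) = 0.35, so [S] = Km·0.35/(1 − 0.35) = 0.0924 × 0.5385.
[S] = 0.0498 μM.

0.0498 μM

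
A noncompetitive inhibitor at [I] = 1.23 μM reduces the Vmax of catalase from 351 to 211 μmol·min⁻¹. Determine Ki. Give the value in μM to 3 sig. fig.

1.85 μM

Noncompetitive: Vmax,app = Vmax/α with α = 1 + [I]/Ki.
α = Vmax/Vmax,app = 351/211 = 1.664.
Since α = 1 + [I]/Ki, [I]/Ki = 1.664 − 1 = 0.6635 and Ki = 1.23/0.6635 = 1.85 μM.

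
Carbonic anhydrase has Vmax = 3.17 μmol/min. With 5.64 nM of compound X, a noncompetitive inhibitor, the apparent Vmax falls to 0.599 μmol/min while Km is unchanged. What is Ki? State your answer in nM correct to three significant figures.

Noncompetitive: Vmax,app = Vmax/α with α = 1 + [I]/Ki.
α = Vmax/Vmax,app = 3.17/0.599 = 5.292.
Since α = 1 + [I]/Ki, [I]/Ki = 5.292 − 1 = 4.292 and Ki = 5.64/4.292 = 1.31 nM.

1.31 nM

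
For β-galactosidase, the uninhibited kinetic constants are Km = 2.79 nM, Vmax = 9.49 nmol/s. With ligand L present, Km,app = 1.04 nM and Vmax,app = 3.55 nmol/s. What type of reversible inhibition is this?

Both Km and Vmax decrease by the same factor (~2.67-fold) — characteristic of uncompetitive inhibition.

uncompetitive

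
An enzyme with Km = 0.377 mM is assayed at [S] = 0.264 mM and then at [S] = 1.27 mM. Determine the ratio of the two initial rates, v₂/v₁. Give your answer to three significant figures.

The fractional saturations are [S]/(Km+[S]) = 0.264/0.6410 = 0.4119 and 1.27/1.647 = 0.7711.
v₂/v₁ is just their ratio: 0.7711/0.4119 = 1.87.

1.87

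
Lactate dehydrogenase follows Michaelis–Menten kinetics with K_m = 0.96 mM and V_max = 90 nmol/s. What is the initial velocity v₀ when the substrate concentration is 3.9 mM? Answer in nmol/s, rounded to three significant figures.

v = Vmax·[S]/(Km + [S]) = 90 × 3.9 / (0.96 + 3.9)
  = 351.0 / 4.860 = 72.2 nmol/s.

72.2 nmol/s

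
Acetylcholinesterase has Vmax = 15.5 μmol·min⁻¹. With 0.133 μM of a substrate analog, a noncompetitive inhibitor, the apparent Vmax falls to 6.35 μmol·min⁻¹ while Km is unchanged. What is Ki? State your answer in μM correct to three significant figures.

0.0923 μM

Noncompetitive: Vmax,app = Vmax/α with α = 1 + [I]/Ki.
α = Vmax/Vmax,app = 15.5/6.35 = 2.441.
Since α = 1 + [I]/Ki, [I]/Ki = 2.441 − 1 = 1.441 and Ki = 0.133/1.441 = 0.0923 μM.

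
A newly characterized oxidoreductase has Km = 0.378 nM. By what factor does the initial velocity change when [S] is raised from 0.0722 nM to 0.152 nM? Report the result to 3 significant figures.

Since Vmax cancels, v₂/v₁ = [S]₂(Km+[S]₁) / [S]₁(Km+[S]₂).
= 0.152×(0.378+0.0722) / (0.0722×(0.378+0.152)) = 0.06843/0.03827 = 1.79.

1.79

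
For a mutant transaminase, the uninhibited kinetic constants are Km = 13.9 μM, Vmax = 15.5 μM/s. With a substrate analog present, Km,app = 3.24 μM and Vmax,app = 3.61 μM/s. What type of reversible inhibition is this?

Both Km and Vmax decrease by the same factor (~4.29-fold) — characteristic of uncompetitive inhibition.

uncompetitive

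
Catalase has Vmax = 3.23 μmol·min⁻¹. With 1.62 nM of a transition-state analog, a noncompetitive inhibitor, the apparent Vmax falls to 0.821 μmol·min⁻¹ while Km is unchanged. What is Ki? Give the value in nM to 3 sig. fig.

Noncompetitive: Vmax,app = Vmax/α with α = 1 + [I]/Ki.
α = Vmax/Vmax,app = 3.23/0.821 = 3.934.
Ki = [I]/(α − 1) = 1.62/2.934 = 0.552 nM.

0.552 nM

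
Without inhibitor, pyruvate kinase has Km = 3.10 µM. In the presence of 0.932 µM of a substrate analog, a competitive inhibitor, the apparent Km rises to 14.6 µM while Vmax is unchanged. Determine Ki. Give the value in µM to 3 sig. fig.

0.251 µM

Competitive: Km,app = α·Km with α = 1 + [I]/Ki.
α = Km,app/Km = 14.6/3.10 = 4.710.
Since α = 1 + [I]/Ki, [I]/Ki = 4.710 − 1 = 3.710 and Ki = 0.932/3.710 = 0.251 µM.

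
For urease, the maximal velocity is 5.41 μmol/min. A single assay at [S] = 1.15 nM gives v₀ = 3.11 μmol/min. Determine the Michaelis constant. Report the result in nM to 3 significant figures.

v/Vmax = 3.11/5.41 = 0.5749 = [S]/(Km+[S]).
So Km + [S] = [S]/0.5749 = 2.000 nM, giving Km = 2.000 − 1.15 = 0.850 nM.

0.850 nM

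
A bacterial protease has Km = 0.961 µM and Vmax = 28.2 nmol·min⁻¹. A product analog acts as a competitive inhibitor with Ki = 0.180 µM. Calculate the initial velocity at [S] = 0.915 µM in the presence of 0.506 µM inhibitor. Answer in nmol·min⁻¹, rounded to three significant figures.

α = 1 + [I]/Ki = 1 + 0.506/0.180 = 3.811.
For a competitive inhibitor, Vmax is unchanged and the apparent Km becomes α·Km: Km,app = 3.66 µM, Vmax,app = 28.2 nmol·min⁻¹.
v = Vmax,app·[S]/(Km,app + [S]) = 28.2 × 0.915/(3.66 + 0.915) = 5.64 nmol·min⁻¹.

5.64 nmol·min⁻¹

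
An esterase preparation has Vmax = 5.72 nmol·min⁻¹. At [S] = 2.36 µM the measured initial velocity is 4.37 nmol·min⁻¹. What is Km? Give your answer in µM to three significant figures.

v/Vmax = 4.37/5.72 = 0.7640 = [S]/(Km+[S]).
So Km + [S] = [S]/0.7640 = 3.089 µM, giving Km = 3.089 − 2.36 = 0.729 µM.

0.729 µM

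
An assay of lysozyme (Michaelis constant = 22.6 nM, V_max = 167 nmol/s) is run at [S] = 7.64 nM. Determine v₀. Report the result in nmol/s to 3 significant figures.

[S]/(Km+[S]) = 7.64/30.24 = 0.2526, the fractional saturation.
v = 0.2526 × Vmax = 0.2526 × 167 = 42.2 nmol/s.

42.2 nmol/s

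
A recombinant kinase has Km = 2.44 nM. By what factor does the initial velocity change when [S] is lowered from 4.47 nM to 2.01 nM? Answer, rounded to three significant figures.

Since Vmax cancels, v₂/v₁ = [S]₂(Km+[S]₁) / [S]₁(Km+[S]₂).
= 2.01×(2.44+4.47) / (4.47×(2.44+2.01)) = 13.89/19.89 = 0.698.

0.698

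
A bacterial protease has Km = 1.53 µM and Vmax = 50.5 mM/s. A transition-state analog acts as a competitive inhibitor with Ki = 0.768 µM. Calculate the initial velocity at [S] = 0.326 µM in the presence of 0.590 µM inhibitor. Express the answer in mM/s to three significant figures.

5.43 mM/s

With α = 1 + [I]/Ki = 1 + 0.590/0.768 = 1.768, the competitive rate law is v = Vmax[S] / (αKm + [S]).
v = 50.5×0.326 / (1.768×1.53 + 0.326) = 16.46/3.031 = 5.43 mM/s.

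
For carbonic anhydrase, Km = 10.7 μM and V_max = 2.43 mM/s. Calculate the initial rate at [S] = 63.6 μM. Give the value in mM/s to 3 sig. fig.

v = Vmax·[S]/(Km + [S]) = 2.43 × 63.6 / (10.7 + 63.6)
  = 154.5 / 74.30 = 2.08 mM/s.

2.08 mM/s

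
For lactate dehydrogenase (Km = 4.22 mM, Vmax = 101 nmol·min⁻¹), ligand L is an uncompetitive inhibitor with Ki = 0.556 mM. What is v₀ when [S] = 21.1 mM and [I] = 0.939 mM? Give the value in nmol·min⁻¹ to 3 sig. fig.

35.0 nmol·min⁻¹

α = 1 + [I]/Ki = 1 + 0.939/0.556 = 2.689.
For an uncompetitive inhibitor, both parameters are divided by α, giving Vmax/α and Km/α: Km,app = 1.57 mM, Vmax,app = 37.6 nmol·min⁻¹.
v = Vmax,app·[S]/(Km,app + [S]) = 37.6 × 21.1/(1.57 + 21.1) = 35.0 nmol·min⁻¹.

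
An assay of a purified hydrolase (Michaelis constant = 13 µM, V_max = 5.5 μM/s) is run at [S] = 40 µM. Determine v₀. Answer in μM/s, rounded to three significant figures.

4.15 μM/s

v = Vmax·[S]/(Km + [S]) = 5.5 × 40 / (13 + 40)
  = 220.0 / 53.00 = 4.15 μM/s.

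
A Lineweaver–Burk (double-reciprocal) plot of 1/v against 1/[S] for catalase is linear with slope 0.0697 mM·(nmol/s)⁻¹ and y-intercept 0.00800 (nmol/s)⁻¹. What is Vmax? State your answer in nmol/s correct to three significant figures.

The y-intercept of a Lineweaver–Burk plot equals 1/Vmax, so Vmax = 1/0.00800 = 125 nmol/s.

125 nmol/s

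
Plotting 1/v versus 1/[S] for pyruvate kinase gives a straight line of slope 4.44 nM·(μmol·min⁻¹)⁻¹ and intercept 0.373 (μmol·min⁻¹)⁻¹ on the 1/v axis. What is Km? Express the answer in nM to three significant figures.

y-intercept = 1/Vmax ⇒ Vmax = 2.68 μmol·min⁻¹; slope = Km/Vmax ⇒ Km = slope × Vmax.
Km = 4.44 × 2.68 = 11.9 nM.

11.9 nM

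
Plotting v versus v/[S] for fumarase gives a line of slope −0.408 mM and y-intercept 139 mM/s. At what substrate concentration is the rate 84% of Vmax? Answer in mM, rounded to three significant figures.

2.14 mM

The Eadie–Hofstee slope gives Km = 0.408 mM (slope = −Km).
v/Vmax = [S]/(Km+[S]) = 0.84 ⇒ [S] = Km·0.84/(1−0.84) = 0.408 × 5.250 = 2.14 mM.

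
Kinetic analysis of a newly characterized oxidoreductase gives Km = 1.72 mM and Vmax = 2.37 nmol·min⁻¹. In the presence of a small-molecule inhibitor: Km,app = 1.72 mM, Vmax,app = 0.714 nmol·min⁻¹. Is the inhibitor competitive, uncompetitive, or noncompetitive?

Vmax decreases (2.37 → 0.714 nmol·min⁻¹) while Km is unchanged — pure noncompetitive inhibition.

noncompetitive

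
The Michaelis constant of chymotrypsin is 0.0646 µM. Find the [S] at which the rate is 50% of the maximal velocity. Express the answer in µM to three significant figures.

0.0646 µM

v/Vmax = [S]/(Km+[S]) = 0.5, so [S] = Km·0.5/(1 − 0.5) = 0.0646 × 1.000.
[S] = 0.0646 µM.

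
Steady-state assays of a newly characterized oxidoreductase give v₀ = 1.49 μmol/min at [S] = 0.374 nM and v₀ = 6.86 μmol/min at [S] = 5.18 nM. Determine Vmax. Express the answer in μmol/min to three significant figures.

9.53 μmol/min

In reciprocal form, 1/v = (Km/Vmax)·(1/[S]) + 1/Vmax. The two points give (1/[S], 1/v) = (2.674, 0.6711) and (0.1931, 0.1458).
Slope = (0.6711 − 0.1458)/(2.674 − 0.1931) = 0.2118; intercept = 0.6711 − 0.2118×2.674 = 0.1049.
Vmax = 1/intercept = 9.53 μmol/min; Km = slope × Vmax = 0.2118 × 9.53 = 2.02 nM.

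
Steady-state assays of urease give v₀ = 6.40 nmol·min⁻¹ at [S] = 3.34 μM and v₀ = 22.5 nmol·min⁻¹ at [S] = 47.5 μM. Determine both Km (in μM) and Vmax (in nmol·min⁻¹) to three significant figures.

In reciprocal form, 1/v = (Km/Vmax)·(1/[S]) + 1/Vmax. The two points give (1/[S], 1/v) = (0.2994, 0.1562) and (0.02105, 0.04444).
Slope = (0.1562 − 0.04444)/(0.2994 − 0.02105) = 0.4017; intercept = 0.1562 − 0.4017×0.2994 = 0.03599.
Vmax = 1/intercept = 27.8 nmol·min⁻¹; Km = slope × Vmax = 0.4017 × 27.8 = 11.2 μM.

Km = 11.2 μM; Vmax = 27.8 nmol·min⁻¹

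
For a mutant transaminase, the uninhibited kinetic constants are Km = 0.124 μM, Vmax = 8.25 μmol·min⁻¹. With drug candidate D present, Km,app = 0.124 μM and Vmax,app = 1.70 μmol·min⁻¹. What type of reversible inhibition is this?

Vmax decreases (8.25 → 1.70 μmol·min⁻¹) while Km is unchanged — pure noncompetitive inhibition.

noncompetitive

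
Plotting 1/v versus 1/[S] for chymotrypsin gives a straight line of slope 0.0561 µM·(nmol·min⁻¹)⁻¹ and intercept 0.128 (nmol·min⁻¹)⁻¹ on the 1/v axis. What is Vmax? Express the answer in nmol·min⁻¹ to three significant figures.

The y-intercept of a Lineweaver–Burk plot equals 1/Vmax, so Vmax = 1/0.128 = 7.81 nmol·min⁻¹.

7.81 nmol·min⁻¹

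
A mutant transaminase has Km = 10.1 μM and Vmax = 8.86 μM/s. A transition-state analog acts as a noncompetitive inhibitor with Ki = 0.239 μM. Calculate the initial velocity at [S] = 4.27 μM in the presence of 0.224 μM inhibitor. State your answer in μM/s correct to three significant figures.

1.36 μM/s

α = 1 + [I]/Ki = 1 + 0.224/0.239 = 1.937.
For a noncompetitive inhibitor, Vmax is reduced to Vmax/α while Km is unchanged: Km,app = 10.1 μM, Vmax,app = 4.57 μM/s.
v = Vmax,app·[S]/(Km,app + [S]) = 4.57 × 4.27/(10.1 + 4.27) = 1.36 μM/s.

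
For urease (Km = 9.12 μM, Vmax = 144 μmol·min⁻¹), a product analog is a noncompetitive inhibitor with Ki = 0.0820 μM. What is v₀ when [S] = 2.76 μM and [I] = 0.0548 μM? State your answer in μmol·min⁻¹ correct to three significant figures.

20.1 μmol·min⁻¹

With α = 1 + [I]/Ki = 1 + 0.0548/0.0820 = 1.668, the noncompetitive rate law is v = (Vmax/α)·[S] / (Km + [S]).
v = (144/1.668)×2.76 / (9.12 + 2.76) = 238.2/11.88 = 20.1 μmol·min⁻¹.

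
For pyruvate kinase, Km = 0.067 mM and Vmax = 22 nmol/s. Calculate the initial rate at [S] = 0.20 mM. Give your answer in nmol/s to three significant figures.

v = Vmax·[S]/(Km + [S]) = 22 × 0.20 / (0.067 + 0.20)
  = 4.400 / 0.2670 = 16.5 nmol/s.

16.5 nmol/s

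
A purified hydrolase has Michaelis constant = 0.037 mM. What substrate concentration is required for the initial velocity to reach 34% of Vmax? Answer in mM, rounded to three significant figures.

v/Vmax = [S]/(Km+[S]) = 0.34, so [S] = Km·0.34/(1 − 0.34) = 0.037 × 0.5152.
[S] = 0.0191 mM.

0.0191 mM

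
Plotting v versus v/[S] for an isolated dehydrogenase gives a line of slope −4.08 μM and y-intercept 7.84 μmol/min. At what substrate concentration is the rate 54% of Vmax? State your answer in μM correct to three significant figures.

The Eadie–Hofstee slope gives Km = 4.08 μM (slope = −Km).
v/Vmax = [S]/(Km+[S]) = 0.54 ⇒ [S] = Km·0.54/(1−0.54) = 4.08 × 1.174 = 4.79 μM.

4.79 μM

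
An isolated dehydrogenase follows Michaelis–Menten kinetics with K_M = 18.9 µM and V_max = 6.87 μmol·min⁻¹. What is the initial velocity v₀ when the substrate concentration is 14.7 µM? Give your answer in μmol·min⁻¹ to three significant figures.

3.01 μmol·min⁻¹

[S]/(Km+[S]) = 14.7/33.60 = 0.4375, the fractional saturation.
v = 0.4375 × Vmax = 0.4375 × 6.87 = 3.01 μmol·min⁻¹.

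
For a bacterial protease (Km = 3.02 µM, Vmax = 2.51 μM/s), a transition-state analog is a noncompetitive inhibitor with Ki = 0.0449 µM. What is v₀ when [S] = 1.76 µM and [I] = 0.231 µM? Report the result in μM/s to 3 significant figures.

0.150 μM/s

α = 1 + [I]/Ki = 1 + 0.231/0.0449 = 6.145.
For a noncompetitive inhibitor, Vmax is reduced to Vmax/α while Km is unchanged: Km,app = 3.02 µM, Vmax,app = 0.408 μM/s.
v = Vmax,app·[S]/(Km,app + [S]) = 0.408 × 1.76/(3.02 + 1.76) = 0.150 μM/s.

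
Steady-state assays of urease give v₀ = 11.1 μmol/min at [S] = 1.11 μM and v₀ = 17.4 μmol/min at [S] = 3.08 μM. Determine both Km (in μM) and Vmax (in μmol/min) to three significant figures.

In reciprocal form, 1/v = (Km/Vmax)·(1/[S]) + 1/Vmax. The two points give (1/[S], 1/v) = (0.9009, 0.09009) and (0.3247, 0.05747).
Slope = (0.09009 − 0.05747)/(0.9009 − 0.3247) = 0.05661; intercept = 0.09009 − 0.05661×0.9009 = 0.03909.
Vmax = 1/intercept = 25.6 μmol/min; Km = slope × Vmax = 0.05661 × 25.6 = 1.45 μM.

Km = 1.45 μM; Vmax = 25.6 μmol/min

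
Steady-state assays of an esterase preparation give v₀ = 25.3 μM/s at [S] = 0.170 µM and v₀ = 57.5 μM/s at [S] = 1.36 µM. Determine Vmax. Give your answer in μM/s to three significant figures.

From v = Vmax[S]/(Km+[S]), each point gives Vmax = v(Km+[S])/[S].
Equating: 25.3(Km+0.170)/0.170 = 57.5(Km+1.36)/1.36.
148.8·Km + 25.3 = 42.28·Km + 57.5, so (148.8 − 42.28)·Km = 57.5 − 25.3.
Km = 32.20/106.5 = 0.302 µM; then Vmax = 25.3(0.302+0.170)/0.170 = 70.3 μM/s.

70.3 μM/s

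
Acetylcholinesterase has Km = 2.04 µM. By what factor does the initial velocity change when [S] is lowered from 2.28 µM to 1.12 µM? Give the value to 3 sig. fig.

0.672

The fractional saturations are [S]/(Km+[S]) = 2.28/4.320 = 0.5278 and 1.12/3.160 = 0.3544.
v₂/v₁ is just their ratio: 0.3544/0.5278 = 0.672.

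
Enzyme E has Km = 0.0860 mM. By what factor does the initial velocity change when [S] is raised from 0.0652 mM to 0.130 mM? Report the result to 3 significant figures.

1.40

Since Vmax cancels, v₂/v₁ = [S]₂(Km+[S]₁) / [S]₁(Km+[S]₂).
= 0.130×(0.0860+0.0652) / (0.0652×(0.0860+0.130)) = 0.01966/0.01408 = 1.40.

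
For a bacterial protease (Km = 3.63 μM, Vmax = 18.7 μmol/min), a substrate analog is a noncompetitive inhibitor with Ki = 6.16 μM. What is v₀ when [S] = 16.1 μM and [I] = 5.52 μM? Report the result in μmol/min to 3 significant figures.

α = 1 + [I]/Ki = 1 + 5.52/6.16 = 1.896.
For a noncompetitive inhibitor, Vmax is reduced to Vmax/α while Km is unchanged: Km,app = 3.63 μM, Vmax,app = 9.86 μmol/min.
v = Vmax,app·[S]/(Km,app + [S]) = 9.86 × 16.1/(3.63 + 16.1) = 8.05 μmol/min.

8.05 μmol/min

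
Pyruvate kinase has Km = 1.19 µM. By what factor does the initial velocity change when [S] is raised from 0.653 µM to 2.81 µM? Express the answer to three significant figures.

1.98

The fractional saturations are [S]/(Km+[S]) = 0.653/1.843 = 0.3543 and 2.81/4.000 = 0.7025.
v₂/v₁ is just their ratio: 0.7025/0.3543 = 1.98.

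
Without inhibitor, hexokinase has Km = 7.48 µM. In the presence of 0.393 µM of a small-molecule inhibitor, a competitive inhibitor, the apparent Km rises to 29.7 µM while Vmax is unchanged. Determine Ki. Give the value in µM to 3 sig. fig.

Competitive: Km,app = α·Km with α = 1 + [I]/Ki.
α = Km,app/Km = 29.7/7.48 = 3.971.
Since α = 1 + [I]/Ki, [I]/Ki = 3.971 − 1 = 2.971 and Ki = 0.393/2.971 = 0.132 µM.

0.132 µM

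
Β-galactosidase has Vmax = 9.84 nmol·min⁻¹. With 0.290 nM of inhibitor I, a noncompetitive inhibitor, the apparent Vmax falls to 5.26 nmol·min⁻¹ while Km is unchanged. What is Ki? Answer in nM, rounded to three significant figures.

0.333 nM

Noncompetitive: Vmax,app = Vmax/α with α = 1 + [I]/Ki.
α = Vmax/Vmax,app = 9.84/5.26 = 1.871.
Since α = 1 + [I]/Ki, [I]/Ki = 1.871 − 1 = 0.8707 and Ki = 0.290/0.8707 = 0.333 nM.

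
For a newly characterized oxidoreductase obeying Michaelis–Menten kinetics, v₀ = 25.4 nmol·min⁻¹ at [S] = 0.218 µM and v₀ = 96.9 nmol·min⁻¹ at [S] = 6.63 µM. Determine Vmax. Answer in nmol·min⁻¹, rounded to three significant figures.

In reciprocal form, 1/v = (Km/Vmax)·(1/[S]) + 1/Vmax. The two points give (1/[S], 1/v) = (4.587, 0.03937) and (0.1508, 0.01032).
Slope = (0.03937 − 0.01032)/(4.587 − 0.1508) = 0.006548; intercept = 0.03937 − 0.006548×4.587 = 0.009332.
Vmax = 1/intercept = 107 nmol·min⁻¹; Km = slope × Vmax = 0.006548 × 107 = 0.702 µM.

107 nmol·min⁻¹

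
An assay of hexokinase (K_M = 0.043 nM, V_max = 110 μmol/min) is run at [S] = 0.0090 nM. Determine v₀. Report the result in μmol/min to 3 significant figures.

[S]/(Km+[S]) = 0.0090/0.05200 = 0.1731, the fractional saturation.
v = 0.1731 × Vmax = 0.1731 × 110 = 19.0 μmol/min.

19.0 μmol/min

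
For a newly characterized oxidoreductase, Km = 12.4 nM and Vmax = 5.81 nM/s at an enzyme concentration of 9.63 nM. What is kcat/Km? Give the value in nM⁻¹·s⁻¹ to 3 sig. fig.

0.0487 nM⁻¹·s⁻¹

kcat = Vmax/[E]total = 5.81/9.63 = 0.603 s⁻¹.
kcat/Km = 0.603/12.4 = 0.0487 nM⁻¹·s⁻¹.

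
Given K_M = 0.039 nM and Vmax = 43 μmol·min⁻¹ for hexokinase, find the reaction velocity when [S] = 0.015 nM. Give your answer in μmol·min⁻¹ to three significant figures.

11.9 μmol·min⁻¹

[S]/(Km+[S]) = 0.015/0.05400 = 0.2778, the fractional saturation.
v = 0.2778 × Vmax = 0.2778 × 43 = 11.9 μmol·min⁻¹.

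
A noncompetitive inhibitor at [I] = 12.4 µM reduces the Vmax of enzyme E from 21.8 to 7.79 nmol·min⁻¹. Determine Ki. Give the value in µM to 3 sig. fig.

Noncompetitive: Vmax,app = Vmax/α with α = 1 + [I]/Ki.
α = Vmax/Vmax,app = 21.8/7.79 = 2.798.
Since α = 1 + [I]/Ki, [I]/Ki = 2.798 − 1 = 1.798 and Ki = 12.4/1.798 = 6.89 µM.

6.89 µM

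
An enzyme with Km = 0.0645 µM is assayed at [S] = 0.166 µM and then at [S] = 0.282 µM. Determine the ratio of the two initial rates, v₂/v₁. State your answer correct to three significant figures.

The fractional saturations are [S]/(Km+[S]) = 0.166/0.2305 = 0.7202 and 0.282/0.3465 = 0.8139.
v₂/v₁ is just their ratio: 0.8139/0.7202 = 1.13.

1.13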